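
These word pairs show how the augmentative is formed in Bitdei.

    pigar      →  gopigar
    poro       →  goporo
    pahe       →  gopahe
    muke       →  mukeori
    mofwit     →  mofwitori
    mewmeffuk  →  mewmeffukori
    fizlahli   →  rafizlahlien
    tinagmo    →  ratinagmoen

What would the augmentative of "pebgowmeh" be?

"pebgowmeh" begins with p-. The stems beginning with p- (pigar → gopigar, poro → goporo, pahe → gopahe) add the prefix go-.
The other patterns: stems beginning with m- add -ori; stems beginning with f- or t- add ra- … -en around the stem.
So pebgowmeh → gopebgowmeh.

gopebgowmeh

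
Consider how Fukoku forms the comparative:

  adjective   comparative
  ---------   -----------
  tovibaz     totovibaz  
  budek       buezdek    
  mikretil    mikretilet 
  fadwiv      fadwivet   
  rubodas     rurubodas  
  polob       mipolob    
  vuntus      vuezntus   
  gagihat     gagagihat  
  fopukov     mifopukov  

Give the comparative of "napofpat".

fopukov and fadwiv both end in -v yet inflect differently (mifopukov, fadwivet), so the final letter is not what conditions the rule; the last vowel is.
"napofpat" has last vowel 'a'. The stems whose last vowel is 'a' (tovibaz → totovibaz, rubodas → rurubodas, gagihat → gagagihat) repeat the first consonant+vowel as a prefix.
So napofpat → nanapofpat.

nanapofpat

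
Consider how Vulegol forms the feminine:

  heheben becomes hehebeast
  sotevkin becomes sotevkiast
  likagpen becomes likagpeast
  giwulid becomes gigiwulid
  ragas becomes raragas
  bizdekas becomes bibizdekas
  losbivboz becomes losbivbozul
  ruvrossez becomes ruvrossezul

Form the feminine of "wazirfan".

"wazirfan" ends in -n. The stems ending in -n (heheben → hehebeast, sotevkin → sotevkiast, likagpen → likagpeast) drop the final letter and add -ast.
The other patterns: stems ending in -d or -s repeat the first consonant+vowel as a prefix; stems ending in -z add -ul.
So wazirfan → wazirfaast.

wazirfaast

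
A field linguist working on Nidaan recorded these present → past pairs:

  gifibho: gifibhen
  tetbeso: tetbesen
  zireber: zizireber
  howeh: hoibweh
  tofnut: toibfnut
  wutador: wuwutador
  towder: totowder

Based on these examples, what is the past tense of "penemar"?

wutador and gifibho both have last vowel 'o' yet inflect differently (wuwutador, gifibhen), so the last vowel is not what conditions the rule; the final letter is.
"penemar" ends in -r. The stems ending in -r (zireber → zizireber, towder → totowder, wutador → wuwutador) repeat the first consonant+vowel as a prefix.
The other patterns: stems ending in -o drop the final letter and add -en; stems ending in -h or -t insert -ib- after the first vowel.
So penemar → pepenemar.

pepenemar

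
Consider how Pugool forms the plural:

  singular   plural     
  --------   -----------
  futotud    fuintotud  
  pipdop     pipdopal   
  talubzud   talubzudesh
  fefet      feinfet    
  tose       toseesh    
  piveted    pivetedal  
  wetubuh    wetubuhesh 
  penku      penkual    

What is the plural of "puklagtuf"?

piveted and futotud both end in -d yet inflect differently (pivetedal, fuintotud), so the final letter is not what conditions the rule; the first letter is.
"puklagtuf" begins with p-. The stems beginning with p- (piveted → pivetedal, penku → penkual, pipdop → pipdopal) add -al.
So puklagtuf → puklagtufal.

puklagtufal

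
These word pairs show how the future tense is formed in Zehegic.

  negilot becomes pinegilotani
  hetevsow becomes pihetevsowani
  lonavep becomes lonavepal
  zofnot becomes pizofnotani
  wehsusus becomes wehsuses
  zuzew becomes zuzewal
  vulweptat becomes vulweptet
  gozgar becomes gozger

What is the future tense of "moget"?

hetevsow and zuzew both end in -w yet inflect differently (pihetevsowani, zuzewal), so the final letter is not what conditions the rule; the last vowel is.
"moget" has last vowel 'e'. The stems whose last vowel is 'e' (zuzew → zuzewal, lonavep → lonavepal) add -al.
So moget → mogetal.

mogetal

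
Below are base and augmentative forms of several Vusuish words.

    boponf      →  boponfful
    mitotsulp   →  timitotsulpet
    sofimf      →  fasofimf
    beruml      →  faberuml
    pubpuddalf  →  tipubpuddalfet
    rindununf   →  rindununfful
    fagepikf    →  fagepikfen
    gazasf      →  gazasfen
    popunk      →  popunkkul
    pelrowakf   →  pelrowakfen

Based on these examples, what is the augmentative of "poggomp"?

boponf and pubpuddalf both end in -f yet inflect differently (boponfful, tipubpuddalfet), so the final letter is not what conditions the rule; the second-to-last letter is.
"poggomp" has second-to-last letter 'm'. The stems whose second-to-last letter is 'm' (beruml → faberuml, sofimf → fasofimf) add the prefix fa-.
The other patterns: stems whose second-to-last letter is 'n' double the final consonant and add -ul; stems whose second-to-last letter is 'l' add ti- … -et around the stem; stems whose second-to-last letter is 'k' or 's' add -en.
So poggomp → fapoggomp.

fapoggomp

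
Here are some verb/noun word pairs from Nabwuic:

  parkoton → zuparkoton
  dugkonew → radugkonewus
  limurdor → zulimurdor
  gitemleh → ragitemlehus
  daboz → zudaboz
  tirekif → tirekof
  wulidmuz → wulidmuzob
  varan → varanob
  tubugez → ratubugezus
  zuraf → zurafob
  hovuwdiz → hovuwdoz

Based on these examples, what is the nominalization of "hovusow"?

"hovusow" has last vowel 'o'. The stems whose last vowel is 'o' (limurdor → zulimurdor, daboz → zudaboz, parkoton → zuparkoton) add the prefix zu-.
The other patterns: stems whose last vowel is 'e' add ra- … -us around the stem; stems whose last vowel is 'a' or 'u' add -ob; stems whose last vowel is 'i' change the last vowel to 'o'.
So hovusow → zuhovusow.

zuhovusow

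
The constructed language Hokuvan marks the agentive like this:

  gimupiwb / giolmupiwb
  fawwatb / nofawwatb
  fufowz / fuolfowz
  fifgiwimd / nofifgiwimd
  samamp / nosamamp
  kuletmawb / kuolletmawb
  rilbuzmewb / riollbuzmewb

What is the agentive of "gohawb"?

goolhawb

"gohawb" has second-to-last letter 'w'. The stems whose second-to-last letter is 'w' (kuletmawb → kuolletmawb, gimupiwb → giolmupiwb, fufowz → fuolfowz) insert -ol- after the first vowel.
So gohawb → goolhawb.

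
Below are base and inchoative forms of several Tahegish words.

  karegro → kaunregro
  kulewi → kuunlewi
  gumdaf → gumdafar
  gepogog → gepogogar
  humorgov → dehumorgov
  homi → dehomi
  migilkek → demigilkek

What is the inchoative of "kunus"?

kuunnus

kulewi and homi both end in -i yet inflect differently (kuunlewi, dehomi), so the final letter is not what conditions the rule; the first letter is.
"kunus" begins with k-. The stems beginning with k- (karegro → kaunregro, kulewi → kuunlewi) insert -un- after the first vowel.
So kunus → kuunnus.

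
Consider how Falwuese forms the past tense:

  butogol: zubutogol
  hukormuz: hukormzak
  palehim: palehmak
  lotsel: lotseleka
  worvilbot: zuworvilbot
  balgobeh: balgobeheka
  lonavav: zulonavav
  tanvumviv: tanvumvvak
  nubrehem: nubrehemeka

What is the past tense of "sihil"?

sihlak

nubrehem and palehim both end in -m yet inflect differently (nubrehemeka, palehmak), so the final letter is not what conditions the rule; the last vowel is.
"sihil" has last vowel 'i'. The stems whose last vowel is 'i' (tanvumviv → tanvumvvak, palehim → palehmak) delete the last vowel and add -ak.
So sihil → sihlak.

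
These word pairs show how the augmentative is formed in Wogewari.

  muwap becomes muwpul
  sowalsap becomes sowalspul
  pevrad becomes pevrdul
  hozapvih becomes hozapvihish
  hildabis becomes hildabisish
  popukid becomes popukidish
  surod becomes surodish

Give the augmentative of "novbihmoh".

"novbihmoh" has last vowel 'o'. The one such stem in the data (surod → surodish) adds -ish, so the same rule applies.
The other pattern: stems whose last vowel is 'a' delete the last vowel and add -ul.
So novbihmoh → novbihmohish.

novbihmohish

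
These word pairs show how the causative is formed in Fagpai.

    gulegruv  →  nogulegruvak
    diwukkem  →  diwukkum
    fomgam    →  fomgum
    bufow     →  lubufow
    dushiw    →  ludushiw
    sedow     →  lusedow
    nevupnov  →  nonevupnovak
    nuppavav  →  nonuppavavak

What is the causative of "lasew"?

"lasew" ends in -w. The stems ending in -w (bufow → lubufow, dushiw → ludushiw, sedow → lusedow) add the prefix lu-.
So lasew → lulasew.

lulasew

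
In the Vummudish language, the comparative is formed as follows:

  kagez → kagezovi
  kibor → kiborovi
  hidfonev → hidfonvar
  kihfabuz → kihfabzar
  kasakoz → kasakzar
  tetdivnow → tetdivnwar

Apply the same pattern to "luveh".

luvehovi

kihfabuz and kagez both end in -z yet inflect differently (kihfabzar, kagezovi), so the final letter is not what conditions the rule; the number of vowels is.
"luveh" has 2 vowels. The stems with 2 vowels (kibor → kiborovi, kagez → kagezovi) add -ovi.
So luveh → luvehovi.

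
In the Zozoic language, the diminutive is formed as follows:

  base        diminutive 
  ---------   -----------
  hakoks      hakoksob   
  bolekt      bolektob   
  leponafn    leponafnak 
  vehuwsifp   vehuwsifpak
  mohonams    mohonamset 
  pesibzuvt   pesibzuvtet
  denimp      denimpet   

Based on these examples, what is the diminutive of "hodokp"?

hodokpob

hakoks and mohonams both end in -s yet inflect differently (hakoksob, mohonamset), so the final letter is not what conditions the rule; the second-to-last letter is.
"hodokp" has second-to-last letter 'k'. The stems whose second-to-last letter is 'k' (hakoks → hakoksob, bolekt → bolektob) add -ob.
The other patterns: stems whose second-to-last letter is 'f' add -ak; stems whose second-to-last letter is 'm' or 'v' add -et.
So hodokp → hodokpob.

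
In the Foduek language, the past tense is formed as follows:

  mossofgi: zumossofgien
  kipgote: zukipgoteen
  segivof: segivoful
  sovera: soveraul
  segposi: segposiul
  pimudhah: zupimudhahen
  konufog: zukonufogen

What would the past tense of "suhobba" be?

suhobbaul

segposi and mossofgi both end in -i yet inflect differently (segposiul, zumossofgien), so the final letter is not what conditions the rule; the first letter is.
"suhobba" begins with s-. The stems beginning with s- (sovera → soveraul, segivof → segivoful, segposi → segposiul) add -ul.
The other pattern: stems beginning with k-, m- or p- add zu- … -en around the stem.
So suhobba → suhobbaul.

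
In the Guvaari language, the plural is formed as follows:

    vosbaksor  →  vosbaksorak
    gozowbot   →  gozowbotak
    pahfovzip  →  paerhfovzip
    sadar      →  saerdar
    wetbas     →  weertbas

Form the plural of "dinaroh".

dinarohak

"dinaroh" has last vowel 'o'. The stems whose last vowel is 'o' (vosbaksor → vosbaksorak, gozowbot → gozowbotak) add -ak.
So dinaroh → dinarohak.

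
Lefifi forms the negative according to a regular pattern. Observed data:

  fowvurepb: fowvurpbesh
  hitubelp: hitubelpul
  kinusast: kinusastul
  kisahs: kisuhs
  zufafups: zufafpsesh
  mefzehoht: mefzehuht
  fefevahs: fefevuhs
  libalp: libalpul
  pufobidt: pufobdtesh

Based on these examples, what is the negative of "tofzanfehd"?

kinusast and mefzehoht both end in -t yet inflect differently (kinusastul, mefzehuht), so the final letter is not what conditions the rule; the second-to-last letter is.
"tofzanfehd" has second-to-last letter 'h'. The stems whose second-to-last letter is 'h' (fefevahs → fefevuhs, kisahs → kisuhs, mefzehoht → mefzehuht) change the last vowel to 'u'.
So tofzanfehd → tofzanfuhd.

tofzanfuhd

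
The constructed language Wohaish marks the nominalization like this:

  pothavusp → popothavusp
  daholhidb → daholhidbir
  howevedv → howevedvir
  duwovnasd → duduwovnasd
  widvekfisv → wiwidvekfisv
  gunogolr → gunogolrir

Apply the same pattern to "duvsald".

widvekfisv and howevedv both end in -v yet inflect differently (wiwidvekfisv, howevedvir), so the final letter is not what conditions the rule; the second-to-last letter is.
"duvsald" has second-to-last letter 'l'. The one such stem in the data (gunogolr → gunogolrir) adds -ir, so the same rule applies.
The other pattern: stems whose second-to-last letter is 's' repeat the first consonant+vowel as a prefix.
So duvsald → duvsaldir.

duvsaldir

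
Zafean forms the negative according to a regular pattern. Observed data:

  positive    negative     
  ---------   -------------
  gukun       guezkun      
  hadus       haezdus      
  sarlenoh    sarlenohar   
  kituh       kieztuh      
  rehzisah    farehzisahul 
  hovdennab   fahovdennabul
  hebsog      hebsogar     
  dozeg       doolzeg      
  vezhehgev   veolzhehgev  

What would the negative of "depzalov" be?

depzalovar

kituh and rehzisah both end in -h yet inflect differently (kieztuh, farehzisahul), so the final letter is not what conditions the rule; the last vowel is.
"depzalov" has last vowel 'o'. The stems whose last vowel is 'o' (sarlenoh → sarlenohar, hebsog → hebsogar) add -ar.
The other patterns: stems whose last vowel is 'e' insert -ol- after the first vowel; stems whose last vowel is 'u' insert -ez- after the first vowel; stems whose last vowel is 'a' add fa- … -ul around the stem.
So depzalov → depzalovar.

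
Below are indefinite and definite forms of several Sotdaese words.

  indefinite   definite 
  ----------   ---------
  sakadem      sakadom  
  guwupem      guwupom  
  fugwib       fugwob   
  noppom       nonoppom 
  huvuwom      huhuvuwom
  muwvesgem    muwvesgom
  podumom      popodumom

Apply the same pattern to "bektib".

bektob

"bektib" has last vowel 'i'. The one such stem in the data (fugwib → fugwob) changes the last vowel to 'o' (as do muwvesgem, sakadem), so the same rule applies.
The other pattern: stems whose last vowel is 'o' repeat the first consonant+vowel as a prefix.
So bektib → bektob.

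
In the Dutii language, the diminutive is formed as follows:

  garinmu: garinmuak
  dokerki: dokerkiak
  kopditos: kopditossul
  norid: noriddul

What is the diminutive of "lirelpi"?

lirelpiak

dokerki and norid both have last vowel 'i' yet inflect differently (dokerkiak, noriddul), so the last vowel is not what conditions the rule; whether the stem ends in a vowel or a consonant is.
"lirelpi" ends in a vowel. The stems ending in a vowel (garinmu → garinmuak, dokerki → dokerkiak) add -ak.
The other pattern: stems ending in a consonant double the final consonant and add -ul.
So lirelpi → lirelpiak.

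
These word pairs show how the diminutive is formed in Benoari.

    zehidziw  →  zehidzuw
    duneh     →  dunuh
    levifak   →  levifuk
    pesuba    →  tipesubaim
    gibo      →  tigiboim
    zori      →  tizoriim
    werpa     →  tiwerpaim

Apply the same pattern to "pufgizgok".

levifak and pesuba both have last vowel 'a' yet inflect differently (levifuk, tipesubaim), so the last vowel is not what conditions the rule; whether the stem ends in a vowel or a consonant is.
"pufgizgok" ends in a consonant. The stems ending in a consonant (zehidziw → zehidzuw, duneh → dunuh, levifak → levifuk) change the last vowel to 'u'.
So pufgizgok → pufgizguk.

pufgizguk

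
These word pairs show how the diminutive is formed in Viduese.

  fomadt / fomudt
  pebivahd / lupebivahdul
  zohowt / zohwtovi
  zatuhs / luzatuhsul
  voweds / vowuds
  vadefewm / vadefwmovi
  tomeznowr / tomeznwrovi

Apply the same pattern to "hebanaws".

fomadt and zohowt both end in -t yet inflect differently (fomudt, zohwtovi), so the final letter is not what conditions the rule; the second-to-last letter is.
"hebanaws" has second-to-last letter 'w'. The stems whose second-to-last letter is 'w' (vadefewm → vadefwmovi, zohowt → zohwtovi, tomeznowr → tomeznwrovi) delete the last vowel and add -ovi.
The other patterns: stems whose second-to-last letter is 'd' change the last vowel to 'u'; stems whose second-to-last letter is 'h' add lu- … -ul around the stem.
So hebanaws → hebanwsovi.

hebanwsovi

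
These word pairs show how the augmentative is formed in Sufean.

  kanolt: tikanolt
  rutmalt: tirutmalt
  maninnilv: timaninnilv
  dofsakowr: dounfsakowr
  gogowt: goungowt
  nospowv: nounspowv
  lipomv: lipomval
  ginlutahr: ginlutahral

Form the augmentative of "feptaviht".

kanolt and gogowt both end in -t yet inflect differently (tikanolt, goungowt), so the final letter is not what conditions the rule; the second-to-last letter is.
"feptaviht" has second-to-last letter 'h'. The one such stem in the data (ginlutahr → ginlutahral) adds -al, so the same rule applies.
So feptaviht → feptavihtal.

feptavihtal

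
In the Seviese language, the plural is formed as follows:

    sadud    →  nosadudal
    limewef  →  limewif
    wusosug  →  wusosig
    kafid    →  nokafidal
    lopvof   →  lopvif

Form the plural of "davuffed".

sadud and wusosug both have last vowel 'u' yet inflect differently (nosadudal, wusosig), so the last vowel is not what conditions the rule; the final letter is.
"davuffed" ends in -d. The stems ending in -d (kafid → nokafidal, sadud → nosadudal) add no- … -al around the stem.
The other pattern: stems ending in -f or -g change the last vowel to 'i'.
So davuffed → nodavuffedal.

nodavuffedal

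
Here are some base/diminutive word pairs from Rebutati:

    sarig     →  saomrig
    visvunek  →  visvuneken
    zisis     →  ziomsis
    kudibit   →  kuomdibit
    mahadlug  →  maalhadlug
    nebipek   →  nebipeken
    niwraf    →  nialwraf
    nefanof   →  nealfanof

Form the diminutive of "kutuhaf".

sarig and mahadlug both end in -g yet inflect differently (saomrig, maalhadlug), so the final letter is not what conditions the rule; the last vowel is.
"kutuhaf" has last vowel 'a'. The one such stem in the data (niwraf → nialwraf) inserts -al- after the first vowel (as do nefanof, mahadlug), so the same rule applies.
The other patterns: stems whose last vowel is 'i' insert -om- after the first vowel; stems whose last vowel is 'e' add -en.
So kutuhaf → kualtuhaf.

kualtuhaf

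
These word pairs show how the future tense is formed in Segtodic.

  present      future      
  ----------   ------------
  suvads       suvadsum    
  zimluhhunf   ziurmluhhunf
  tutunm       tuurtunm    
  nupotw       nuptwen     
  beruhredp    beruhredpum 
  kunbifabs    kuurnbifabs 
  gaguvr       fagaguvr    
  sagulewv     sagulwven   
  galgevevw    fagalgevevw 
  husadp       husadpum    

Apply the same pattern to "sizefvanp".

nupotw and galgevevw both end in -w yet inflect differently (nuptwen, fagalgevevw), so the final letter is not what conditions the rule; the second-to-last letter is.
"sizefvanp" has second-to-last letter 'n'. The stems whose second-to-last letter is 'n' (tutunm → tuurtunm, zimluhhunf → ziurmluhhunf) insert -ur- after the first vowel.
So sizefvanp → siurzefvanp.

siurzefvanp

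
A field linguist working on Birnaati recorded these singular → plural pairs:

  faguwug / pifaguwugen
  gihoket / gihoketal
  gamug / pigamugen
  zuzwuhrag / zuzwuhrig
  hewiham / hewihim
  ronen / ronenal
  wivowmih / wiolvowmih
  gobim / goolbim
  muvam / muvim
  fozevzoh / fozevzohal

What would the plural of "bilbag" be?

"bilbag" has last vowel 'a'. The stems whose last vowel is 'a' (muvam → muvim, zuzwuhrag → zuzwuhrig, hewiham → hewihim) change the last vowel to 'i'.
The other patterns: stems whose last vowel is 'i' insert -ol- after the first vowel; stems whose last vowel is 'e' or 'o' add -al; stems whose last vowel is 'u' add pi- … -en around the stem.
So bilbag → bilbig.

bilbig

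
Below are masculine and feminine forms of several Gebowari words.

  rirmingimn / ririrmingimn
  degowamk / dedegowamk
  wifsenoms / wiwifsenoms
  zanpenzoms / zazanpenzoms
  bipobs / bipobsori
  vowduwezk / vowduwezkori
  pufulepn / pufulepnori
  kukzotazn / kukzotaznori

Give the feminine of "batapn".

batapnori

wifsenoms and bipobs both end in -s yet inflect differently (wiwifsenoms, bipobsori), so the final letter is not what conditions the rule; the second-to-last letter is.
"batapn" has second-to-last letter 'p'. The one such stem in the data (pufulepn → pufulepnori) adds -ori, so the same rule applies.
The other pattern: stems whose second-to-last letter is 'm' repeat the first consonant+vowel as a prefix.
So batapn → batapnori.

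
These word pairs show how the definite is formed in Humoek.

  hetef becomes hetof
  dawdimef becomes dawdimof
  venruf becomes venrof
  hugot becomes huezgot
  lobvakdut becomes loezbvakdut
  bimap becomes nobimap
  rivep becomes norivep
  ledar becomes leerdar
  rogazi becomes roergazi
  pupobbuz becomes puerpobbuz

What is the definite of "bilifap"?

nobilifap

venruf and lobvakdut both have last vowel 'u' yet inflect differently (venrof, loezbvakdut), so the last vowel is not what conditions the rule; the final letter is.
"bilifap" ends in -p. The stems ending in -p (bimap → nobimap, rivep → norivep) add the prefix no-.
So bilifap → nobilifap.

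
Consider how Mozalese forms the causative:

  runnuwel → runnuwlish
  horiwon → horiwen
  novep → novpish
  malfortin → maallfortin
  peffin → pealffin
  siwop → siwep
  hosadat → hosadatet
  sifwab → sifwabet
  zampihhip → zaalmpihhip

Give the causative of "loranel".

zampihhip and novep both end in -p yet inflect differently (zaalmpihhip, novpish), so the final letter is not what conditions the rule; the last vowel is.
"loranel" has last vowel 'e'. The stems whose last vowel is 'e' (runnuwel → runnuwlish, novep → novpish) delete the last vowel and add -ish.
So loranel → loranlish.

loranlish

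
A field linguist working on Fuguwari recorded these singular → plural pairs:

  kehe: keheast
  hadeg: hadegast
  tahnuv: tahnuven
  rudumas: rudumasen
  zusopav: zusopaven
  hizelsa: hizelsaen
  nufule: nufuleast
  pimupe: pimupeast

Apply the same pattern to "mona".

hadeg and hizelsa both begin with h- yet inflect differently (hadegast, hizelsaen), so the first letter is not what conditions the rule; the final letter is.
"mona" ends in -a. The one such stem in the data (hizelsa → hizelsaen) adds -en, so the same rule applies.
So mona → monaen.

monaen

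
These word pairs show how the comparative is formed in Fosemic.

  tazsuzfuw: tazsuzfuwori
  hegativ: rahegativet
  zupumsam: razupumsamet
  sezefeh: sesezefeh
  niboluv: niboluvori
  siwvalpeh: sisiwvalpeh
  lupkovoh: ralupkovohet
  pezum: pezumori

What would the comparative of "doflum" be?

"doflum" has last vowel 'u'. The stems whose last vowel is 'u' (niboluv → niboluvori, pezum → pezumori, tazsuzfuw → tazsuzfuwori) add -ori.
The other patterns: stems whose last vowel is 'e' repeat the first consonant+vowel as a prefix; stems whose last vowel is 'a', 'i' or 'o' add ra- … -et around the stem.
So doflum → doflumori.

doflumori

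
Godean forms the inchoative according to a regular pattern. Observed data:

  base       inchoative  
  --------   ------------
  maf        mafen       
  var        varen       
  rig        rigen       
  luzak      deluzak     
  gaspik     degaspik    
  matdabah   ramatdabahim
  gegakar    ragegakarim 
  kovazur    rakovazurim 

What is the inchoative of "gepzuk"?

"gepzuk" has 2 vowels. The stems with 2 vowels (luzak → deluzak, gaspik → degaspik) add the prefix de-.
The other patterns: stems with 1 vowel add -en; stems with 3 vowels add ra- … -im around the stem.
So gepzuk → degepzuk.

degepzuk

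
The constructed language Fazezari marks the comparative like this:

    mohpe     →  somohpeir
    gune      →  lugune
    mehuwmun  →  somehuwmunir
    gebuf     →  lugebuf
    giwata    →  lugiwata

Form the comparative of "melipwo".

"melipwo" begins with m-. The stems beginning with m- (mohpe → somohpeir, mehuwmun → somehuwmunir) add so- … -ir around the stem.
So melipwo → somelipwoir.

somelipwoir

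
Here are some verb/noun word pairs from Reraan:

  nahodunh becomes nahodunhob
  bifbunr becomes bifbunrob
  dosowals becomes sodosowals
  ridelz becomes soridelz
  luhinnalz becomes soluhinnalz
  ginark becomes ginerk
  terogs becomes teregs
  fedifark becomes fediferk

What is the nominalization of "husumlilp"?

"husumlilp" has second-to-last letter 'l'. The stems whose second-to-last letter is 'l' (dosowals → sodosowals, ridelz → soridelz, luhinnalz → soluhinnalz) add the prefix so-.
The other patterns: stems whose second-to-last letter is 'n' add -ob; stems whose second-to-last letter is 'g' or 'r' change the last vowel to 'e'.
So husumlilp → sohusumlilp.

sohusumlilp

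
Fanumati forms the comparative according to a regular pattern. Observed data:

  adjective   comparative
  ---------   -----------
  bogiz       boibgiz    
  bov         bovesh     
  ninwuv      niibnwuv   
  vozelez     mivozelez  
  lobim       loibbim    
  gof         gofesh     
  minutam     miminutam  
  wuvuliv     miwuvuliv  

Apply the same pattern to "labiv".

laibbiv

bov and ninwuv both end in -v yet inflect differently (bovesh, niibnwuv), so the final letter is not what conditions the rule; the number of vowels is.
"labiv" has 2 vowels. The stems with 2 vowels (bogiz → boibgiz, ninwuv → niibnwuv, lobim → loibbim) insert -ib- after the first vowel.
So labiv → laibbiv.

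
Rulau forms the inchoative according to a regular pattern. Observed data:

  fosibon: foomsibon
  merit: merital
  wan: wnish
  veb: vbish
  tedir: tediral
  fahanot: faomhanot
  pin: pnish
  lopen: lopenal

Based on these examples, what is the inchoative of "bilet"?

biletal

"bilet" has 2 vowels. The stems with 2 vowels (merit → merital, lopen → lopenal, tedir → tediral) add -al.
The other patterns: stems with 1 vowel delete the last vowel and add -ish; stems with 3 vowels insert -om- after the first vowel.
So bilet → biletal.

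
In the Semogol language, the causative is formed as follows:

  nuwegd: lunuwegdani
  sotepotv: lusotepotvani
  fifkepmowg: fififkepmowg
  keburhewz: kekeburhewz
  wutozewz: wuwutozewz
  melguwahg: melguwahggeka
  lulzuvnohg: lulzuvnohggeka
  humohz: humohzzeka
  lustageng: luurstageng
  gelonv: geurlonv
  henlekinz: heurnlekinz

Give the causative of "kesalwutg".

"kesalwutg" has second-to-last letter 't'. The one such stem in the data (sotepotv → lusotepotvani) adds lu- … -ani around the stem, so the same rule applies.
The other patterns: stems whose second-to-last letter is 'w' repeat the first consonant+vowel as a prefix; stems whose second-to-last letter is 'h' double the final consonant and add -eka; stems whose second-to-last letter is 'n' insert -ur- after the first vowel.
So kesalwutg → lukesalwutgani.

lukesalwutgani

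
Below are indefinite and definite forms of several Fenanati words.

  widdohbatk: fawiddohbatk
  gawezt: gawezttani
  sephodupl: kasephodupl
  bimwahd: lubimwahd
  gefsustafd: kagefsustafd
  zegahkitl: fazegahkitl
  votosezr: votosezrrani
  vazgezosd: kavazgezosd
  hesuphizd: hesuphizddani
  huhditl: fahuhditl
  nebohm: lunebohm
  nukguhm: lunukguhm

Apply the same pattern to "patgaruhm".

bimwahd and hesuphizd both end in -d yet inflect differently (lubimwahd, hesuphizddani), so the final letter is not what conditions the rule; the second-to-last letter is.
"patgaruhm" has second-to-last letter 'h'. The stems whose second-to-last letter is 'h' (nebohm → lunebohm, nukguhm → lunukguhm, bimwahd → lubimwahd) add the prefix lu-.
So patgaruhm → lupatgaruhm.

lupatgaruhm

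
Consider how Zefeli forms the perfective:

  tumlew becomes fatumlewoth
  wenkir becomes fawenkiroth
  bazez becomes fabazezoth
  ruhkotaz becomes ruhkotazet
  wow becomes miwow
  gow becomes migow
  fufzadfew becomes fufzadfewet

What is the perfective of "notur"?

fanoturoth

wow and tumlew both end in -w yet inflect differently (miwow, fatumlewoth), so the final letter is not what conditions the rule; the number of vowels is.
"notur" has 2 vowels. The stems with 2 vowels (tumlew → fatumlewoth, bazez → fabazezoth, wenkir → fawenkiroth) add fa- … -oth around the stem.
So notur → fanoturoth.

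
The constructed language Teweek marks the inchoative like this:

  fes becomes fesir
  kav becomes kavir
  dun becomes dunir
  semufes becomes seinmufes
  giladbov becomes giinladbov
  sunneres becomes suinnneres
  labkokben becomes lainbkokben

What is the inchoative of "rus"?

fes and semufes both end in -s yet inflect differently (fesir, seinmufes), so the final letter is not what conditions the rule; the number of vowels is.
"rus" has 1 vowel. The stems with 1 vowel (fes → fesir, kav → kavir, dun → dunir) add -ir.
The other pattern: stems with 3 vowels insert -in- after the first vowel.
So rus → rusir.

rusir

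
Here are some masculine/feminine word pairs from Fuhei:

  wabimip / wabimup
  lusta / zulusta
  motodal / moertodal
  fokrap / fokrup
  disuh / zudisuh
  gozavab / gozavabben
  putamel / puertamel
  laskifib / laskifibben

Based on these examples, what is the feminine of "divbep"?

divbup

"divbep" ends in -p. The stems ending in -p (fokrap → fokrup, wabimip → wabimup) change the last vowel to 'u'.
The other patterns: stems ending in -l insert -er- after the first vowel; stems ending in -b double the final consonant and add -en; stems ending in -a or -h add the prefix zu-.
So divbep → divbup.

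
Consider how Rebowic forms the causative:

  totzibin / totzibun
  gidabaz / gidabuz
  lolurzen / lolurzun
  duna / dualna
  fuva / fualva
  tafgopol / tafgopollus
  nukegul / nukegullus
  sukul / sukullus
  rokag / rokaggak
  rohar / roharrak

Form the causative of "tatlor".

tatlorrak

gidabaz and duna both have last vowel 'a' yet inflect differently (gidabuz, dualna), so the last vowel is not what conditions the rule; the final letter is.
"tatlor" ends in -r. The one such stem in the data (rohar → roharrak) doubles the final consonant and adds -ak (as does rokag), so the same rule applies.
The other patterns: stems ending in -n or -z change the last vowel to 'u'; stems ending in -a insert -al- after the first vowel; stems ending in -l double the final consonant and add -us.
So tatlor → tatlorrak.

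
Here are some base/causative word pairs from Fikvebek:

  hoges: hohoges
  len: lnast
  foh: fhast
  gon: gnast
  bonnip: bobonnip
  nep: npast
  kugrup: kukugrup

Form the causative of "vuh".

vhast

nep and bonnip both end in -p yet inflect differently (npast, bobonnip), so the final letter is not what conditions the rule; the number of vowels is.
"vuh" has 1 vowel. The stems with 1 vowel (len → lnast, nep → npast, gon → gnast) delete the last vowel and add -ast.
So vuh → vhast.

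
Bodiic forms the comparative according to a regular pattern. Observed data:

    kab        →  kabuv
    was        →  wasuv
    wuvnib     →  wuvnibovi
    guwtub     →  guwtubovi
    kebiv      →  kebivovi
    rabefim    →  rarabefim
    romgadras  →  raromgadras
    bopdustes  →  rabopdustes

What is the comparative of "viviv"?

vivivovi

"viviv" has 2 vowels. The stems with 2 vowels (wuvnib → wuvnibovi, guwtub → guwtubovi, kebiv → kebivovi) add -ovi.
So viviv → vivivovi.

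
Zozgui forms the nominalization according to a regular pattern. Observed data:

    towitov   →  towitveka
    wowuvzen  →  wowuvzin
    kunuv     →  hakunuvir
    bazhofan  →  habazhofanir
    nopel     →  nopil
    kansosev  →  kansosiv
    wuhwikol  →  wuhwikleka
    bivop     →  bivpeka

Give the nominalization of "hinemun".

hahinemunir

wuhwikol and nopel both end in -l yet inflect differently (wuhwikleka, nopil), so the final letter is not what conditions the rule; the last vowel is.
"hinemun" has last vowel 'u'. The one such stem in the data (kunuv → hakunuvir) adds ha- … -ir around the stem, so the same rule applies.
The other patterns: stems whose last vowel is 'o' delete the last vowel and add -eka; stems whose last vowel is 'e' change the last vowel to 'i'.
So hinemun → hahinemunir.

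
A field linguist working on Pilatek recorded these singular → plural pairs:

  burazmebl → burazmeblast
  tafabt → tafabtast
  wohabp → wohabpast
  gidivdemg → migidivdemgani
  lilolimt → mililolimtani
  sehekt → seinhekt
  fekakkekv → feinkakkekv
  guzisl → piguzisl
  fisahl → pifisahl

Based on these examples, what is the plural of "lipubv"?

lipubvast

tafabt and lilolimt both end in -t yet inflect differently (tafabtast, mililolimtani), so the final letter is not what conditions the rule; the second-to-last letter is.
"lipubv" has second-to-last letter 'b'. The stems whose second-to-last letter is 'b' (burazmebl → burazmeblast, tafabt → tafabtast, wohabp → wohabpast) add -ast.
The other patterns: stems whose second-to-last letter is 'm' add mi- … -ani around the stem; stems whose second-to-last letter is 'k' insert -in- after the first vowel; stems whose second-to-last letter is 'h' or 's' add the prefix pi-.
So lipubv → lipubvast.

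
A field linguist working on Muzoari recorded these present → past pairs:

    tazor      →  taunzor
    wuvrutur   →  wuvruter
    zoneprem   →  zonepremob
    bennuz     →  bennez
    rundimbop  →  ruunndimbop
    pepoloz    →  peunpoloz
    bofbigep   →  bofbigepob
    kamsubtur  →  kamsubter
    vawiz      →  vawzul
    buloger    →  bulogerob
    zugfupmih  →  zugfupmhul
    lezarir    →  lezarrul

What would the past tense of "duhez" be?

tazor and lezarir both end in -r yet inflect differently (taunzor, lezarrul), so the final letter is not what conditions the rule; the last vowel is.
"duhez" has last vowel 'e'. The stems whose last vowel is 'e' (buloger → bulogerob, zoneprem → zonepremob, bofbigep → bofbigepob) add -ob.
The other patterns: stems whose last vowel is 'o' insert -un- after the first vowel; stems whose last vowel is 'i' delete the last vowel and add -ul; stems whose last vowel is 'u' change the last vowel to 'e'.
So duhez → duhezob.

duhezob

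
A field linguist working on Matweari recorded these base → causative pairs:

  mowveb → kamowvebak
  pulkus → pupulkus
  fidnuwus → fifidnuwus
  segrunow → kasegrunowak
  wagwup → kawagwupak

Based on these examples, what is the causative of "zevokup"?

pulkus and wagwup both have last vowel 'u' yet inflect differently (pupulkus, kawagwupak), so the last vowel is not what conditions the rule; the final letter is.
"zevokup" ends in -p. The one such stem in the data (wagwup → kawagwupak) adds ka- … -ak around the stem, so the same rule applies.
So zevokup → kazevokupak.

kazevokupak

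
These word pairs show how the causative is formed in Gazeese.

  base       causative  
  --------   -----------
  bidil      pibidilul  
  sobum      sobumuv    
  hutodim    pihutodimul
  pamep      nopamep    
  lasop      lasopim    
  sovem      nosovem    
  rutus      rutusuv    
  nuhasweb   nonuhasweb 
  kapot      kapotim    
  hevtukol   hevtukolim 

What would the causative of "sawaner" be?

sovem and sobum both end in -m yet inflect differently (nosovem, sobumuv), so the final letter is not what conditions the rule; the last vowel is.
"sawaner" has last vowel 'e'. The stems whose last vowel is 'e' (nuhasweb → nonuhasweb, sovem → nosovem, pamep → nopamep) add the prefix no-.
The other patterns: stems whose last vowel is 'u' add -uv; stems whose last vowel is 'i' add pi- … -ul around the stem; stems whose last vowel is 'o' add -im.
So sawaner → nosawaner.

nosawaner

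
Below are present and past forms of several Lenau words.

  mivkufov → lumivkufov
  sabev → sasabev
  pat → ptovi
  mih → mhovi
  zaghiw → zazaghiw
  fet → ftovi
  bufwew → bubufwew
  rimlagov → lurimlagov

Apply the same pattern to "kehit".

sabev and mivkufov both end in -v yet inflect differently (sasabev, lumivkufov), so the final letter is not what conditions the rule; the number of vowels is.
"kehit" has 2 vowels. The stems with 2 vowels (bufwew → bubufwew, zaghiw → zazaghiw, sabev → sasabev) repeat the first consonant+vowel as a prefix.
So kehit → kekehit.

kekehit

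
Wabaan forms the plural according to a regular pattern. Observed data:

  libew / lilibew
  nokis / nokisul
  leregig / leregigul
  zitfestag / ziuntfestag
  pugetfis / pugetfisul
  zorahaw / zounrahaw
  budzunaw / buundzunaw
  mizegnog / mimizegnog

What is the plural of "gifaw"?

giunfaw

zitfestag and leregig both end in -g yet inflect differently (ziuntfestag, leregigul), so the final letter is not what conditions the rule; the last vowel is.
"gifaw" has last vowel 'a'. The stems whose last vowel is 'a' (zorahaw → zounrahaw, budzunaw → buundzunaw, zitfestag → ziuntfestag) insert -un- after the first vowel.
The other patterns: stems whose last vowel is 'i' add -ul; stems whose last vowel is 'e' or 'o' repeat the first consonant+vowel as a prefix.
So gifaw → giunfaw.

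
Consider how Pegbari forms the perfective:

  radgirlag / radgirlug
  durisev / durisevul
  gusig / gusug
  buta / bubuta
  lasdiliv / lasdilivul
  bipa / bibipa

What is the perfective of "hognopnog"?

hognopnug

"hognopnog" ends in -g. The stems ending in -g (gusig → gusug, radgirlag → radgirlug) change the last vowel to 'u'.
The other patterns: stems ending in -v add -ul; stems ending in -a repeat the first consonant+vowel as a prefix.
So hognopnog → hognopnug.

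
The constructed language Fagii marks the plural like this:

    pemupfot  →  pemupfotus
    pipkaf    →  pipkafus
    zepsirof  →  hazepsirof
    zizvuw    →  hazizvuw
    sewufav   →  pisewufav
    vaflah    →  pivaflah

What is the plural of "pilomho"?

pilomhous

"pilomho" begins with p-. The stems beginning with p- (pemupfot → pemupfotus, pipkaf → pipkafus) add -us.
The other patterns: stems beginning with z- add the prefix ha-; stems beginning with s- or v- add the prefix pi-.
So pilomho → pilomhous.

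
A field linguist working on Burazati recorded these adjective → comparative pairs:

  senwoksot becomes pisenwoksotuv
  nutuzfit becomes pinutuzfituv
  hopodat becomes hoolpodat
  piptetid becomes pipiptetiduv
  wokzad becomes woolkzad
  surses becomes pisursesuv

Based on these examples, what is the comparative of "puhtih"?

hopodat and nutuzfit both end in -t yet inflect differently (hoolpodat, pinutuzfituv), so the final letter is not what conditions the rule; the last vowel is.
"puhtih" has last vowel 'i'. The stems whose last vowel is 'i' (nutuzfit → pinutuzfituv, piptetid → pipiptetiduv) add pi- … -uv around the stem.
So puhtih → pipuhtihuv.

pipuhtihuv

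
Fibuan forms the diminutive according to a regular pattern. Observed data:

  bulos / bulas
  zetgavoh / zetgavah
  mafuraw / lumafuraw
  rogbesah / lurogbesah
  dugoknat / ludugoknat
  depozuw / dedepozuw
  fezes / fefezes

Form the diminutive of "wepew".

wewepew

"wepew" has last vowel 'e'. The one such stem in the data (fezes → fefezes) repeats the first consonant+vowel as a prefix (as does depozuw), so the same rule applies.
So wepew → wewepew.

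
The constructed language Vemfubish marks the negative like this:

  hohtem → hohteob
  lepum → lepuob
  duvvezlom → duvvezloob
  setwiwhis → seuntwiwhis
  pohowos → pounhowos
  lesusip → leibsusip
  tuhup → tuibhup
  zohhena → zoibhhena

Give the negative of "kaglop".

kaibglop

"kaglop" ends in -p. The stems ending in -p (lesusip → leibsusip, tuhup → tuibhup) insert -ib- after the first vowel.
The other patterns: stems ending in -m drop the final letter and add -ob; stems ending in -s insert -un- after the first vowel.
So kaglop → kaibglop.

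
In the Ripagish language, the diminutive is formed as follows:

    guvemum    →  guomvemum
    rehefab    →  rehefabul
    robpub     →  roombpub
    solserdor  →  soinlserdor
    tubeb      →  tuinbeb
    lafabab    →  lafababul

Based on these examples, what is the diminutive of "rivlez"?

riinvlez

rehefab and robpub both end in -b yet inflect differently (rehefabul, roombpub), so the final letter is not what conditions the rule; the last vowel is.
"rivlez" has last vowel 'e'. The one such stem in the data (tubeb → tuinbeb) inserts -in- after the first vowel (as does solserdor), so the same rule applies.
The other patterns: stems whose last vowel is 'a' add -ul; stems whose last vowel is 'u' insert -om- after the first vowel.
So rivlez → riinvlez.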